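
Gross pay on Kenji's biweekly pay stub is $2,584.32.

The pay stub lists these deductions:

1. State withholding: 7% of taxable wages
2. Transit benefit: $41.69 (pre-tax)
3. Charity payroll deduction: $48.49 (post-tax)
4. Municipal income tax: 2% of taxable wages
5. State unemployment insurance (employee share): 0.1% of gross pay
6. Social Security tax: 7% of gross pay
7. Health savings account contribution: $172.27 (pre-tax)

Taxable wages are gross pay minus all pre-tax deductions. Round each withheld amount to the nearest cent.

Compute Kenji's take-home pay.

Health savings account contribution: $172.27
Transit benefit: $41.69
Pre-tax total = $172.27 + $41.69 = $213.96
Taxable wages = $2,584.32 − $213.96 = $2,370.36
Municipal income tax: $2,370.36 × 0.02 = $47.41
State withholding: $2,370.36 × 0.07 = $165.93
State unemployment insurance (employee share): $2,584.32 × 0.001 = $2.58
Social Security tax: $2,584.32 × 0.07 = $180.90
Charity payroll deduction: $48.49
Total deductions = $172.27 + $41.69 + $47.41 + $165.93 + $2.58 + $180.90 + $48.49 = $659.27
Net pay = $2,584.32 − $659.27 = $1,925.05

$1,925.05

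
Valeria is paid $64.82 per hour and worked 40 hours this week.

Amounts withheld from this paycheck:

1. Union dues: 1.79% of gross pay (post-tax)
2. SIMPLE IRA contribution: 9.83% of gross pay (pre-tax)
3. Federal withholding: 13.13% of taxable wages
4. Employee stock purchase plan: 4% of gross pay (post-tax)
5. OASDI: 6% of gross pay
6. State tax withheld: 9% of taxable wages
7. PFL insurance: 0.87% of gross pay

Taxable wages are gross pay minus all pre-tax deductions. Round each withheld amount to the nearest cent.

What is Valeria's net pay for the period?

$1,492.30

Gross pay: 40 × $64.82 = $2,592.80
SIMPLE IRA contribution: $2,592.80 × 0.0983 = $254.87
Taxable wages = $2,592.80 − $254.87 = $2,337.93
Federal withholding: $2,337.93 × 0.1313 = $306.97
State tax withheld: $2,337.93 × 0.09 = $210.41
PFL insurance: $2,592.80 × 0.0087 = $22.56
OASDI: $2,592.80 × 0.06 = $155.57
Union dues: $2,592.80 × 0.0179 = $46.41
Employee stock purchase plan: $2,592.80 × 0.04 = $103.71
Total deductions = $254.87 + $306.97 + $210.41 + $22.56 + $155.57 + $46.41 + $103.71 = $1,100.50
Net pay = $2,592.80 − $1,100.50 = $1,492.30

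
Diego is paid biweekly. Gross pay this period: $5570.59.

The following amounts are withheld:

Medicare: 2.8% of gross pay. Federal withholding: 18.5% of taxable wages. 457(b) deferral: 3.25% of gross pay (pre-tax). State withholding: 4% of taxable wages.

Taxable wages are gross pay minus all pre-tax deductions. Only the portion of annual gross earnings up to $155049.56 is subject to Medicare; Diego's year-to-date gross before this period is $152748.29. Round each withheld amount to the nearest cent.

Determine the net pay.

457(b) deferral: $5570.59 × 0.0325 = $181.04
Taxable wages = $5570.59 − $181.04 = $5389.55
State withholding: $5389.55 × 0.04 = $215.58
Federal withholding: $5389.55 × 0.185 = $997.07
Medicare: only $155049.56 − $152748.29 = $2301.27 of this check is subject → $2301.27 × 0.028 = $64.44
Total deductions = $181.04 + $215.58 + $997.07 + $64.44 = $1458.13
Net pay = $5570.59 − $1458.13 = $4112.46

$4112.46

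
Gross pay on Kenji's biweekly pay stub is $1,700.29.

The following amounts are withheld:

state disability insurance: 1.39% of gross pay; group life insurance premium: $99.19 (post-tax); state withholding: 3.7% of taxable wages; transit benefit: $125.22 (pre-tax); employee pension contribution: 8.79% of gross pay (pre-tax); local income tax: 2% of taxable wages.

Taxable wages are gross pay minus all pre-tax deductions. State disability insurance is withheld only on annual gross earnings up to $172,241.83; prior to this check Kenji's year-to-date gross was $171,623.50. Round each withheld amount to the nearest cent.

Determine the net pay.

$1,236.57

Transit benefit: $125.22
Employee pension contribution: $1,700.29 × 0.0879 = $149.46
Pre-tax total = $125.22 + $149.46 = $274.68
Taxable wages = $1,700.29 − $274.68 = $1,425.61
State withholding: $1,425.61 × 0.037 = $52.75
Local income tax: $1,425.61 × 0.02 = $28.51
State disability insurance: only $172,241.83 − $171,623.50 = $618.33 of this check is subject → $618.33 × 0.0139 = $8.59
Group life insurance premium: $99.19
Total deductions = $125.22 + $149.46 + $52.75 + $28.51 + $8.59 + $99.19 = $463.72
Net pay = $1,700.29 − $463.72 = $1,236.57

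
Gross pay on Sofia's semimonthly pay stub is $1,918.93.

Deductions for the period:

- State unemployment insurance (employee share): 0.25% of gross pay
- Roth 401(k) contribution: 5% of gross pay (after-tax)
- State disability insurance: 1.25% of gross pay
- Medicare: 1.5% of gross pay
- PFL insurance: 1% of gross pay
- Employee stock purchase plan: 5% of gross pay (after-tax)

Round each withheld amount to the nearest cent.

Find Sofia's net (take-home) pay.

$1,650.27

State unemployment insurance (employee share): $1,918.93 × 0.0025 = $4.80
Medicare: $1,918.93 × 0.015 = $28.78
State disability insurance: $1,918.93 × 0.0125 = $23.99
PFL insurance: $1,918.93 × 0.01 = $19.19
Employee stock purchase plan: $1,918.93 × 0.05 = $95.95
Roth 401(k) contribution: $1,918.93 × 0.05 = $95.95
Total deductions = $4.80 + $28.78 + $23.99 + $19.19 + $95.95 + $95.95 = $268.66
Net pay = $1,918.93 − $268.66 = $1,650.27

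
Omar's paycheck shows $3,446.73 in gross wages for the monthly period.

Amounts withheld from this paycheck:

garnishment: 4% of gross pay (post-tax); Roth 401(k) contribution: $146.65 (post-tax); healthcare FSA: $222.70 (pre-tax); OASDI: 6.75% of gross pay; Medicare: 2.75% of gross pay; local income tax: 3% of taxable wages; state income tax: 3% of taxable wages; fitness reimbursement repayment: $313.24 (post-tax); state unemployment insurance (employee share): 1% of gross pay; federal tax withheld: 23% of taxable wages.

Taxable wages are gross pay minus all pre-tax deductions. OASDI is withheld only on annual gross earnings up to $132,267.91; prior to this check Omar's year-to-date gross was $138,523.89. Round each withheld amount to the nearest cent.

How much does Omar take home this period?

$1,562.04

Healthcare FSA: $222.70
Taxable wages = $3,446.73 − $222.70 = $3,224.03
Local income tax: $3,224.03 × 0.03 = $96.72
State income tax: $3,224.03 × 0.03 = $96.72
Federal tax withheld: $3,224.03 × 0.23 = $741.53
OASDI: annual cap $132,267.91 already reached (YTD $138,523.89), so $0.00
Medicare: $3,446.73 × 0.0275 = $94.79
State unemployment insurance (employee share): $3,446.73 × 0.01 = $34.47
Garnishment: $3,446.73 × 0.04 = $137.87
Fitness reimbursement repayment: $313.24
Roth 401(k) contribution: $146.65
Total deductions = $222.70 + $96.72 + $96.72 + $741.53 + $0.00 + $94.79 + $34.47 + $137.87 + $313.24 + $146.65 = $1,884.69
Net pay = $3,446.73 − $1,884.69 = $1,562.04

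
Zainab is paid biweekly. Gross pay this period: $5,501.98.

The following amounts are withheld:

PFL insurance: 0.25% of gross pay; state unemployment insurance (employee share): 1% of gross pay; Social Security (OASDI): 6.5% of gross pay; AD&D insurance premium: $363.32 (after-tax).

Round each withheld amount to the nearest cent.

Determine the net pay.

$4,712.26

PFL insurance: $5,501.98 × 0.0025 = $13.75
State unemployment insurance (employee share): $5,501.98 × 0.01 = $55.02
Social Security (OASDI): $5,501.98 × 0.065 = $357.63
AD&D insurance premium: $363.32
Total deductions = $13.75 + $55.02 + $357.63 + $363.32 = $789.72
Net pay = $5,501.98 − $789.72 = $4,712.26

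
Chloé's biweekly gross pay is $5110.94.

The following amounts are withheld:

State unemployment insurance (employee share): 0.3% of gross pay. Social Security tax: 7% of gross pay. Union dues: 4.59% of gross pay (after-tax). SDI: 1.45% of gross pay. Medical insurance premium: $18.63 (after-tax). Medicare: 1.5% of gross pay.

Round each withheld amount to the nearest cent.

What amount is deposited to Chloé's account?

$4333.85

Medicare: $5110.94 × 0.015 = $76.66
SDI: $5110.94 × 0.0145 = $74.11
State unemployment insurance (employee share): $5110.94 × 0.003 = $15.33
Social Security tax: $5110.94 × 0.07 = $357.77
Union dues: $5110.94 × 0.0459 = $234.59
Medical insurance premium: $18.63
Total deductions = $76.66 + $74.11 + $15.33 + $357.77 + $234.59 + $18.63 = $777.09
Net pay = $5110.94 − $777.09 = $4333.85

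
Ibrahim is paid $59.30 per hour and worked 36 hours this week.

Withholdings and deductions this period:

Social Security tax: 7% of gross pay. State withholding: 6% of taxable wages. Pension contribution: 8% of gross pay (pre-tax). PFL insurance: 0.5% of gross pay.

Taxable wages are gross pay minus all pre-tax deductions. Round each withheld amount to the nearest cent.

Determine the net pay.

$1,686.07

Gross pay: 36 × $59.30 = $2,134.80
Pension contribution: $2,134.80 × 0.08 = $170.78
Taxable wages = $2,134.80 − $170.78 = $1,964.02
State withholding: $1,964.02 × 0.06 = $117.84
Social Security tax: $2,134.80 × 0.07 = $149.44
PFL insurance: $2,134.80 × 0.005 = $10.67
Total deductions = $170.78 + $117.84 + $149.44 + $10.67 = $448.73
Net pay = $2,134.80 − $448.73 = $1,686.07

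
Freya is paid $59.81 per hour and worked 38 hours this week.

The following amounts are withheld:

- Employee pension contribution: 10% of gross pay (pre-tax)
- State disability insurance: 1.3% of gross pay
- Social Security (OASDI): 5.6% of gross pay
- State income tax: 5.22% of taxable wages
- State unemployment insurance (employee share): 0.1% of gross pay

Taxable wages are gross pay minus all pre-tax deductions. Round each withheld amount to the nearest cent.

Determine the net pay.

$1,779.62

Gross pay: 38 × $59.81 = $2,272.78
Employee pension contribution: $2,272.78 × 0.1 = $227.28
Taxable wages = $2,272.78 − $227.28 = $2,045.50
State income tax: $2,045.50 × 0.0522 = $106.78
Social Security (OASDI): $2,272.78 × 0.056 = $127.28
State disability insurance: $2,272.78 × 0.013 = $29.55
State unemployment insurance (employee share): $2,272.78 × 0.001 = $2.27
Total deductions = $227.28 + $106.78 + $127.28 + $29.55 + $2.27 = $493.16
Net pay = $2,272.78 − $493.16 = $1,779.62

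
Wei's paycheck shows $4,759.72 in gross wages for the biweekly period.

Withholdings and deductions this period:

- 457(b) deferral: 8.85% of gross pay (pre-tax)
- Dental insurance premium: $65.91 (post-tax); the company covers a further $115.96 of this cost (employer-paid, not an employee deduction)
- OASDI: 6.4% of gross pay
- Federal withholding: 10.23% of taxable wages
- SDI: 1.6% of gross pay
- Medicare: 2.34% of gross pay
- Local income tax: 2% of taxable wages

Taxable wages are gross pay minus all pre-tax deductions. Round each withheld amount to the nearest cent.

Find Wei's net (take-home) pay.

$3,249.81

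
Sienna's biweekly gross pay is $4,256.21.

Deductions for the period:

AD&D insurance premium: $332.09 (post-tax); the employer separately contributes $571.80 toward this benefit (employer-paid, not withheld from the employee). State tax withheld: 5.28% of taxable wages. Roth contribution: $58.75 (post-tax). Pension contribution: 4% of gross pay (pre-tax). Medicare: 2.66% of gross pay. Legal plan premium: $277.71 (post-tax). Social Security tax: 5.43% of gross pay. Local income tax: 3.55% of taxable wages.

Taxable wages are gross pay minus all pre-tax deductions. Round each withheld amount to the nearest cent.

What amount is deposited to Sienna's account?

Pension contribution: $4,256.21 × 0.04 = $170.25
Taxable wages = $4,256.21 − $170.25 = $4,085.96
State tax withheld: $4,085.96 × 0.0528 = $215.74
Local income tax: $4,085.96 × 0.0355 = $145.05
Medicare: $4,256.21 × 0.0266 = $113.22
Social Security tax: $4,256.21 × 0.0543 = $231.11
AD&D insurance premium: $332.09
Legal plan premium: $277.71
Roth contribution: $58.75
(Employer's $571.80 toward AD&D insurance premium is not withheld from the employee.)
Total deductions = $170.25 + $215.74 + $145.05 + $113.22 + $231.11 + $332.09 + $277.71 + $58.75 = $1,543.92
Net pay = $4,256.21 − $1,543.92 = $2,712.29

$2,712.29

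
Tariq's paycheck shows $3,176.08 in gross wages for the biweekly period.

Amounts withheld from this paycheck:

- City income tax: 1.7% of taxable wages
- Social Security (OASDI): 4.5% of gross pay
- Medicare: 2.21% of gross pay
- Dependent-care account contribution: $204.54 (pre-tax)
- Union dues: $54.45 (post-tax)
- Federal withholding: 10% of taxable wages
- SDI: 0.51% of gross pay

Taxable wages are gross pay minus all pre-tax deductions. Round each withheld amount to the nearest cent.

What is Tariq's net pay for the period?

Dependent-care account contribution: $204.54
Taxable wages = $3,176.08 − $204.54 = $2,971.54
Federal withholding: $2,971.54 × 0.1 = $297.15
City income tax: $2,971.54 × 0.017 = $50.52
Social Security (OASDI): $3,176.08 × 0.045 = $142.92
Medicare: $3,176.08 × 0.0221 = $70.19
SDI: $3,176.08 × 0.0051 = $16.20
Union dues: $54.45
Total deductions = $204.54 + $297.15 + $50.52 + $142.92 + $70.19 + $16.20 + $54.45 = $835.97
Net pay = $3,176.08 − $835.97 = $2,340.11

$2,340.11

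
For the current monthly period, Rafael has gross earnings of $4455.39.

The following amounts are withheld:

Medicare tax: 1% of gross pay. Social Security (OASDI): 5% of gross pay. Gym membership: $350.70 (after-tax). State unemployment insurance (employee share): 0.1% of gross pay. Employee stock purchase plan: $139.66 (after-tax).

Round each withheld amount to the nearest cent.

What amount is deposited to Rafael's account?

$3693.25

State unemployment insurance (employee share): $4455.39 × 0.001 = $4.46
Medicare tax: $4455.39 × 0.01 = $44.55
Social Security (OASDI): $4455.39 × 0.05 = $222.77
Gym membership: $350.70
Employee stock purchase plan: $139.66
Total deductions = $4.46 + $44.55 + $222.77 + $350.70 + $139.66 = $762.14
Net pay = $4455.39 − $762.14 = $3693.25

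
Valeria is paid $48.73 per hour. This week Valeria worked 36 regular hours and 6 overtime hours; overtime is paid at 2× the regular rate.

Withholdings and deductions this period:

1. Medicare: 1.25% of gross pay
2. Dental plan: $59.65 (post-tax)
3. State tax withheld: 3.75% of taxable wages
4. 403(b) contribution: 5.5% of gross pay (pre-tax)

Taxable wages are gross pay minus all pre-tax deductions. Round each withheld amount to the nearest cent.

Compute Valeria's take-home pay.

$2038.61

Regular pay: 36 × $48.73 = $1754.28
Overtime pay: 6 × $48.73 × 2 = $584.76
Gross pay = $1754.28 + $584.76 = $2339.04
403(b) contribution: $2339.04 × 0.055 = $128.65
Taxable wages = $2339.04 − $128.65 = $2210.39
State tax withheld: $2210.39 × 0.0375 = $82.89
Medicare: $2339.04 × 0.0125 = $29.24
Dental plan: $59.65
Total deductions = $128.65 + $82.89 + $29.24 + $59.65 = $300.43
Net pay = $2339.04 − $300.43 = $2038.61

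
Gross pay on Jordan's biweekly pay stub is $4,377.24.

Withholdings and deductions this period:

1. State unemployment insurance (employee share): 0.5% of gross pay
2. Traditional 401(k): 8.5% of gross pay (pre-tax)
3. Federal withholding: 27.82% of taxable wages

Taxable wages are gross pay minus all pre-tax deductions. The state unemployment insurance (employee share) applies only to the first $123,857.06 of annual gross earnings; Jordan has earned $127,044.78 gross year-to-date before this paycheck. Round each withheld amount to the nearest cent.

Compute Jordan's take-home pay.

Traditional 401(k): $4,377.24 × 0.085 = $372.07
Taxable wages = $4,377.24 − $372.07 = $4,005.17
Federal withholding: $4,005.17 × 0.2782 = $1,114.24
State unemployment insurance (employee share): annual cap $123,857.06 already reached (YTD $127,044.78), so $0.00
Total deductions = $372.07 + $1,114.24 + $0.00 = $1,486.31
Net pay = $4,377.24 − $1,486.31 = $2,890.93

$2,890.93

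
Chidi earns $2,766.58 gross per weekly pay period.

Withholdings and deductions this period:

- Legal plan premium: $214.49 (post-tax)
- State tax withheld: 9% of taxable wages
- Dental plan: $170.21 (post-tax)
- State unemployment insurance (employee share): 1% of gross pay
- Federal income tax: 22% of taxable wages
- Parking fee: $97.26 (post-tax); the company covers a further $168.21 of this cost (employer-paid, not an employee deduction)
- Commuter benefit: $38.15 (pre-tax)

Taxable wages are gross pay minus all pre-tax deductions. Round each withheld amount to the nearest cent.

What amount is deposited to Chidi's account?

Commuter benefit: $38.15
Taxable wages = $2,766.58 − $38.15 = $2,728.43
Federal income tax: $2,728.43 × 0.22 = $600.25
State tax withheld: $2,728.43 × 0.09 = $245.56
State unemployment insurance (employee share): $2,766.58 × 0.01 = $27.67
Parking fee: $97.26
Legal plan premium: $214.49
Dental plan: $170.21
(Employer's $168.21 toward parking fee is not withheld from the employee.)
Total deductions = $38.15 + $600.25 + $245.56 + $27.67 + $97.26 + $214.49 + $170.21 = $1,393.59
Net pay = $2,766.58 − $1,393.59 = $1,372.99

$1,372.99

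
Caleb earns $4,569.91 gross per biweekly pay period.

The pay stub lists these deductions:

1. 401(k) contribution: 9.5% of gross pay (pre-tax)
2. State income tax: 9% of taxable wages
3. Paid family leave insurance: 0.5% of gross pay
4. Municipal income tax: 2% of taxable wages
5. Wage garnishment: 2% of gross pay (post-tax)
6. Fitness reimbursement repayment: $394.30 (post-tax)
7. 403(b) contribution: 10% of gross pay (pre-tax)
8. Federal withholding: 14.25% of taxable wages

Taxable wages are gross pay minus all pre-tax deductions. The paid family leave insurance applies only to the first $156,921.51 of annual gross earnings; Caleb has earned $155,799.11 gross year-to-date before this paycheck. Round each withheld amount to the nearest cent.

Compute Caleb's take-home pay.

$2,258.57

401(k) contribution: $4,569.91 × 0.095 = $434.14
403(b) contribution: $4,569.91 × 0.1 = $456.99
Pre-tax total = $434.14 + $456.99 = $891.13
Taxable wages = $4,569.91 − $891.13 = $3,678.78
Municipal income tax: $3,678.78 × 0.02 = $73.58
Federal withholding: $3,678.78 × 0.1425 = $524.23
State income tax: $3,678.78 × 0.09 = $331.09
Paid family leave insurance: only $156,921.51 − $155,799.11 = $1,122.40 of this check is subject → $1,122.40 × 0.005 = $5.61
Fitness reimbursement repayment: $394.30
Wage garnishment: $4,569.91 × 0.02 = $91.40
Total deductions = $434.14 + $456.99 + $73.58 + $524.23 + $331.09 + $5.61 + $394.30 + $91.40 = $2,311.34
Net pay = $4,569.91 − $2,311.34 = $2,258.57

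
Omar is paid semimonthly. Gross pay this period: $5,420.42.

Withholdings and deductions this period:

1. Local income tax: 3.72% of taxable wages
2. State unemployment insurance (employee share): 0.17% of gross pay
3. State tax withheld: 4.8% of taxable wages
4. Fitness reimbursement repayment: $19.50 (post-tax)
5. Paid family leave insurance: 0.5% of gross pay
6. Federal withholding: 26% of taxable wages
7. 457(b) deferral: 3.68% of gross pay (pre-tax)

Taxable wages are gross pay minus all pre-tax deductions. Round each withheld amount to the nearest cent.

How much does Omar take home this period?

457(b) deferral: $5,420.42 × 0.0368 = $199.47
Taxable wages = $5,420.42 − $199.47 = $5,220.95
Local income tax: $5,220.95 × 0.0372 = $194.22
State tax withheld: $5,220.95 × 0.048 = $250.61
Federal withholding: $5,220.95 × 0.26 = $1,357.45
Paid family leave insurance: $5,420.42 × 0.005 = $27.10
State unemployment insurance (employee share): $5,420.42 × 0.0017 = $9.21
Fitness reimbursement repayment: $19.50
Total deductions = $199.47 + $194.22 + $250.61 + $1,357.45 + $27.10 + $9.21 + $19.50 = $2,057.56
Net pay = $5,420.42 − $2,057.56 = $3,362.86

$3,362.86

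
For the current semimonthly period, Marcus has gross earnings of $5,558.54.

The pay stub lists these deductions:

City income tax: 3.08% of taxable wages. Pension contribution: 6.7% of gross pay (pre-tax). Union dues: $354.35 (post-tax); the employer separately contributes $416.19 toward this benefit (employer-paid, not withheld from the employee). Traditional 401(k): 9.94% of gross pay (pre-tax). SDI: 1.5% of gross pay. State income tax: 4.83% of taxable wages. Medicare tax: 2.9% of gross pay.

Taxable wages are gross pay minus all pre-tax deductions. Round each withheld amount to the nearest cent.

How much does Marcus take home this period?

Pension contribution: $5,558.54 × 0.067 = $372.42
Traditional 401(k): $5,558.54 × 0.0994 = $552.52
Pre-tax total = $372.42 + $552.52 = $924.94
Taxable wages = $5,558.54 − $924.94 = $4,633.60
State income tax: $4,633.60 × 0.0483 = $223.80
City income tax: $4,633.60 × 0.0308 = $142.71
Medicare tax: $5,558.54 × 0.029 = $161.20
SDI: $5,558.54 × 0.015 = $83.38
Union dues: $354.35
(Employer's $416.19 toward union dues is not withheld from the employee.)
Total deductions = $372.42 + $552.52 + $223.80 + $142.71 + $161.20 + $83.38 + $354.35 = $1,890.38
Net pay = $5,558.54 − $1,890.38 = $3,668.16

$3,668.16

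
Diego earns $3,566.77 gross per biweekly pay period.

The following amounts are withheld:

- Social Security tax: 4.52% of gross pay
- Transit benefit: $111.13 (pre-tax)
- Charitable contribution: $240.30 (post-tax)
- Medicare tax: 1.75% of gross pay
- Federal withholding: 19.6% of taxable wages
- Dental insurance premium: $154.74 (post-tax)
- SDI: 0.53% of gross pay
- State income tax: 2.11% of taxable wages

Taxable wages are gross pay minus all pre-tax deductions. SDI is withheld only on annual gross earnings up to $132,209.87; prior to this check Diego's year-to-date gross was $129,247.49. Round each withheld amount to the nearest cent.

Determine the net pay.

Transit benefit: $111.13
Taxable wages = $3,566.77 − $111.13 = $3,455.64
State income tax: $3,455.64 × 0.0211 = $72.91
Federal withholding: $3,455.64 × 0.196 = $677.31
SDI: only $132,209.87 − $129,247.49 = $2,962.38 of this check is subject → $2,962.38 × 0.0053 = $15.70
Medicare tax: $3,566.77 × 0.0175 = $62.42
Social Security tax: $3,566.77 × 0.0452 = $161.22
Dental insurance premium: $154.74
Charitable contribution: $240.30
Total deductions = $111.13 + $72.91 + $677.31 + $15.70 + $62.42 + $161.22 + $154.74 + $240.30 = $1,495.73
Net pay = $3,566.77 − $1,495.73 = $2,071.04

$2,071.04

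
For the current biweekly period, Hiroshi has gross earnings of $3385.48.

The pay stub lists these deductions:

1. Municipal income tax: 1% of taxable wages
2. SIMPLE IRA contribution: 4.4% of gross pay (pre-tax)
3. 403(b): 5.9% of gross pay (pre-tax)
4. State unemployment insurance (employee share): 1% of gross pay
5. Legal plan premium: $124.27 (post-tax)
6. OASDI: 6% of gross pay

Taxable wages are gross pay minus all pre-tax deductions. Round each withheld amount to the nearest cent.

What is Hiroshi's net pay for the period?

$2645.16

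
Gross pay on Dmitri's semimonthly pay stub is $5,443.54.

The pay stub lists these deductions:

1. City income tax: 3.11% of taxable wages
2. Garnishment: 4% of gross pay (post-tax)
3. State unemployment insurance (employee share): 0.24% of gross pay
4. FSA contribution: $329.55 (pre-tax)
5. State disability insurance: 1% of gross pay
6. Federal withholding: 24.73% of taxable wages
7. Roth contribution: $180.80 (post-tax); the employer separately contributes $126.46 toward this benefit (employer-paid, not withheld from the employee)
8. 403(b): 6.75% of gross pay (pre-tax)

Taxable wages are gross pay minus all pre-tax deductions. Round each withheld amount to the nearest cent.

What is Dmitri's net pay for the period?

FSA contribution: $329.55
403(b): $5,443.54 × 0.0675 = $367.44
Pre-tax total = $329.55 + $367.44 = $696.99
Taxable wages = $5,443.54 − $696.99 = $4,746.55
City income tax: $4,746.55 × 0.0311 = $147.62
Federal withholding: $4,746.55 × 0.2473 = $1,173.82
State disability insurance: $5,443.54 × 0.01 = $54.44
State unemployment insurance (employee share): $5,443.54 × 0.0024 = $13.06
Roth contribution: $180.80
Garnishment: $5,443.54 × 0.04 = $217.74
(Employer's $126.46 toward Roth contribution is not withheld from the employee.)
Total deductions = $329.55 + $367.44 + $147.62 + $1,173.82 + $54.44 + $13.06 + $180.80 + $217.74 = $2,484.47
Net pay = $5,443.54 − $2,484.47 = $2,959.07

$2,959.07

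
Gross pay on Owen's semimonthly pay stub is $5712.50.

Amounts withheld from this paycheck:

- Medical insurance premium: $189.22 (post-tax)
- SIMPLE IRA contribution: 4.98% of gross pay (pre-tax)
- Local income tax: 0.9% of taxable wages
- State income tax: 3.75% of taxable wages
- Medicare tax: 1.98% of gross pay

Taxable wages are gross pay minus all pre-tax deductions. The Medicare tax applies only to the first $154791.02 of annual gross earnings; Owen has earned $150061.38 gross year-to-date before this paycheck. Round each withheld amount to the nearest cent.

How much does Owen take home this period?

SIMPLE IRA contribution: $5712.50 × 0.0498 = $284.48
Taxable wages = $5712.50 − $284.48 = $5428.02
State income tax: $5428.02 × 0.0375 = $203.55
Local income tax: $5428.02 × 0.009 = $48.85
Medicare tax: only $154791.02 − $150061.38 = $4729.64 of this check is subject → $4729.64 × 0.0198 = $93.65
Medical insurance premium: $189.22
Total deductions = $284.48 + $203.55 + $48.85 + $93.65 + $189.22 = $819.75
Net pay = $5712.50 − $819.75 = $4892.75

$4892.75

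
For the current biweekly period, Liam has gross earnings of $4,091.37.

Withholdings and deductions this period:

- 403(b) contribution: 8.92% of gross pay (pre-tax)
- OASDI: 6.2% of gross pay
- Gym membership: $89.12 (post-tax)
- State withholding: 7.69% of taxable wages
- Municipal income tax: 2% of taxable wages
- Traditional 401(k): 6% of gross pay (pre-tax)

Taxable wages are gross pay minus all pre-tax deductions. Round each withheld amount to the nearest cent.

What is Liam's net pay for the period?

403(b) contribution: $4,091.37 × 0.0892 = $364.95
Traditional 401(k): $4,091.37 × 0.06 = $245.48
Pre-tax total = $364.95 + $245.48 = $610.43
Taxable wages = $4,091.37 − $610.43 = $3,480.94
State withholding: $3,480.94 × 0.0769 = $267.68
Municipal income tax: $3,480.94 × 0.02 = $69.62
OASDI: $4,091.37 × 0.062 = $253.66
Gym membership: $89.12
Total deductions = $364.95 + $245.48 + $267.68 + $69.62 + $253.66 + $89.12 = $1,290.51
Net pay = $4,091.37 − $1,290.51 = $2,800.86

$2,800.86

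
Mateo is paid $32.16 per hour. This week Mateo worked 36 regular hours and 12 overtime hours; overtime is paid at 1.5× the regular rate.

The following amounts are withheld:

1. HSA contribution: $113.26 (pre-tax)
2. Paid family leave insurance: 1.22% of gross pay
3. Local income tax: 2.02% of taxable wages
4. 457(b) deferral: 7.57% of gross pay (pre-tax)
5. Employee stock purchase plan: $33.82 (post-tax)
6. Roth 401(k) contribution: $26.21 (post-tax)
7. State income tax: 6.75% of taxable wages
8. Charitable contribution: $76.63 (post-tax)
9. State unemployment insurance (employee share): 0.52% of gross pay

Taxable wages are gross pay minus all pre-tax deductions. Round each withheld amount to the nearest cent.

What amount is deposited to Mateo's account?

$1,194.20

Regular pay: 36 × $32.16 = $1,157.76
Overtime pay: 12 × $32.16 × 1.5 = $578.88
Gross pay = $1,157.76 + $578.88 = $1,736.64
HSA contribution: $113.26
457(b) deferral: $1,736.64 × 0.0757 = $131.46
Pre-tax total = $113.26 + $131.46 = $244.72
Taxable wages = $1,736.64 − $244.72 = $1,491.92
State income tax: $1,491.92 × 0.0675 = $100.70
Local income tax: $1,491.92 × 0.0202 = $30.14
State unemployment insurance (employee share): $1,736.64 × 0.0052 = $9.03
Paid family leave insurance: $1,736.64 × 0.0122 = $21.19
Employee stock purchase plan: $33.82
Roth 401(k) contribution: $26.21
Charitable contribution: $76.63
Total deductions = $113.26 + $131.46 + $100.70 + $30.14 + $9.03 + $21.19 + $33.82 + $26.21 + $76.63 = $542.44
Net pay = $1,736.64 − $542.44 = $1,194.20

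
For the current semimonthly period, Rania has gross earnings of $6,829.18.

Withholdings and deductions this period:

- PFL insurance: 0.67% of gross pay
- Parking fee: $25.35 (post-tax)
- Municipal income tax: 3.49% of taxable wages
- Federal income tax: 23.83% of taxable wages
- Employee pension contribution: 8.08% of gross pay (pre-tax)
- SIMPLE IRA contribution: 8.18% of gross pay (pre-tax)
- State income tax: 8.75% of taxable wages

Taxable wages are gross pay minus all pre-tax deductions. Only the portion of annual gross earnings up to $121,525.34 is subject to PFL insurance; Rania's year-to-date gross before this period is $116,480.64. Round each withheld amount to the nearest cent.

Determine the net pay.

Employee pension contribution: $6,829.18 × 0.0808 = $551.80
SIMPLE IRA contribution: $6,829.18 × 0.0818 = $558.63
Pre-tax total = $551.80 + $558.63 = $1,110.43
Taxable wages = $6,829.18 − $1,110.43 = $5,718.75
Federal income tax: $5,718.75 × 0.2383 = $1,362.78
Municipal income tax: $5,718.75 × 0.0349 = $199.58
State income tax: $5,718.75 × 0.0875 = $500.39
PFL insurance: only $121,525.34 − $116,480.64 = $5,044.70 of this check is subject → $5,044.70 × 0.0067 = $33.80
Parking fee: $25.35
Total deductions = $551.80 + $558.63 + $1,362.78 + $199.58 + $500.39 + $33.80 + $25.35 = $3,232.33
Net pay = $6,829.18 − $3,232.33 = $3,596.85

$3,596.85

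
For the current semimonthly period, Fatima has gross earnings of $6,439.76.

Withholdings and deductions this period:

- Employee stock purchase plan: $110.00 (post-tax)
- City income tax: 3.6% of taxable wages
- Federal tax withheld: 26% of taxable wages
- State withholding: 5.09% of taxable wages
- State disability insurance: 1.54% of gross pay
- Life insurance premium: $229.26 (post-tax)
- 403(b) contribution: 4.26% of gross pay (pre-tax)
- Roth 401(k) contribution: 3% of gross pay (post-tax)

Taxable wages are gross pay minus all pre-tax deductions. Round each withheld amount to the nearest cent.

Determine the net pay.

$3,395.02

403(b) contribution: $6,439.76 × 0.0426 = $274.33
Taxable wages = $6,439.76 − $274.33 = $6,165.43
State withholding: $6,165.43 × 0.0509 = $313.82
Federal tax withheld: $6,165.43 × 0.26 = $1,603.01
City income tax: $6,165.43 × 0.036 = $221.96
State disability insurance: $6,439.76 × 0.0154 = $99.17
Employee stock purchase plan: $110.00
Roth 401(k) contribution: $6,439.76 × 0.03 = $193.19
Life insurance premium: $229.26
Total deductions = $274.33 + $313.82 + $1,603.01 + $221.96 + $99.17 + $110.00 + $193.19 + $229.26 = $3,044.74
Net pay = $6,439.76 − $3,044.74 = $3,395.02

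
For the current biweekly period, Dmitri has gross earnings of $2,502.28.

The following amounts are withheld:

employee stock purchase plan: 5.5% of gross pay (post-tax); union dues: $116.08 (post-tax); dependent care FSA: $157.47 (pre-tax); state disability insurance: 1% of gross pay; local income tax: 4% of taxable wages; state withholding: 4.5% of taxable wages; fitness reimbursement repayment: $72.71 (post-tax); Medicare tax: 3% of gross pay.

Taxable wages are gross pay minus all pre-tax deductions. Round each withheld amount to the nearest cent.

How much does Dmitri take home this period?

Dependent care FSA: $157.47
Taxable wages = $2,502.28 − $157.47 = $2,344.81
State withholding: $2,344.81 × 0.045 = $105.52
Local income tax: $2,344.81 × 0.04 = $93.79
State disability insurance: $2,502.28 × 0.01 = $25.02
Medicare tax: $2,502.28 × 0.03 = $75.07
Fitness reimbursement repayment: $72.71
Union dues: $116.08
Employee stock purchase plan: $2,502.28 × 0.055 = $137.63
Total deductions = $157.47 + $105.52 + $93.79 + $25.02 + $75.07 + $72.71 + $116.08 + $137.63 = $783.29
Net pay = $2,502.28 − $783.29 = $1,718.99

$1,718.99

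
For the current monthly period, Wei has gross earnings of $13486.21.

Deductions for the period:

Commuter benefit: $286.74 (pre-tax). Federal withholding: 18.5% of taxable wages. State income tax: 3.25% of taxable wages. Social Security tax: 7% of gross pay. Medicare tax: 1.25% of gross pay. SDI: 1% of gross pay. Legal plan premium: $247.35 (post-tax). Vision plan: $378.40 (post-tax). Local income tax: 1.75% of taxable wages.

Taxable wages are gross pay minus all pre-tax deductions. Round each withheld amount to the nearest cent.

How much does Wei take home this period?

$8224.38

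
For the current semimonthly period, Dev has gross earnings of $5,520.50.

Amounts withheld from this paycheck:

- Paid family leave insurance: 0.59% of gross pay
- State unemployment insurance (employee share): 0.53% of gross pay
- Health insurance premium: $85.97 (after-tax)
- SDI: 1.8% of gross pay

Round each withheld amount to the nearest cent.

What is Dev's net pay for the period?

Paid family leave insurance: $5,520.50 × 0.0059 = $32.57
State unemployment insurance (employee share): $5,520.50 × 0.0053 = $29.26
SDI: $5,520.50 × 0.018 = $99.37
Health insurance premium: $85.97
Total deductions = $32.57 + $29.26 + $99.37 + $85.97 = $247.17
Net pay = $5,520.50 − $247.17 = $5,273.33

$5,273.33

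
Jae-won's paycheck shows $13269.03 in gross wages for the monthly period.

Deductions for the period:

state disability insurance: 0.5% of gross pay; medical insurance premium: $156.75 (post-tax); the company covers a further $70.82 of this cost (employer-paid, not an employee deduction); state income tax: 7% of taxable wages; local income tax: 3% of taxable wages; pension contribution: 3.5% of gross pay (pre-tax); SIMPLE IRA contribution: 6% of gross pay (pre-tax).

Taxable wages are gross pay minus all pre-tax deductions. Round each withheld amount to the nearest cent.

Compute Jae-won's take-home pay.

Pension contribution: $13269.03 × 0.035 = $464.42
SIMPLE IRA contribution: $13269.03 × 0.06 = $796.14
Pre-tax total = $464.42 + $796.14 = $1260.56
Taxable wages = $13269.03 − $1260.56 = $12008.47
State income tax: $12008.47 × 0.07 = $840.59
Local income tax: $12008.47 × 0.03 = $360.25
State disability insurance: $13269.03 × 0.005 = $66.35
Medical insurance premium: $156.75
(Employer's $70.82 toward medical insurance premium is not withheld from the employee.)
Total deductions = $464.42 + $796.14 + $840.59 + $360.25 + $66.35 + $156.75 = $2684.50
Net pay = $13269.03 − $2684.50 = $10584.53

$10584.53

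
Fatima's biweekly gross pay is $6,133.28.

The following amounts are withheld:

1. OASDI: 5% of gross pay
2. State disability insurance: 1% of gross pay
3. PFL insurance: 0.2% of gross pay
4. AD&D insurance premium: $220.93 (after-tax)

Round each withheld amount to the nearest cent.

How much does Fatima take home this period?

OASDI: $6,133.28 × 0.05 = $306.66
PFL insurance: $6,133.28 × 0.002 = $12.27
State disability insurance: $6,133.28 × 0.01 = $61.33
AD&D insurance premium: $220.93
Total deductions = $306.66 + $12.27 + $61.33 + $220.93 = $601.19
Net pay = $6,133.28 − $601.19 = $5,532.09

$5,532.09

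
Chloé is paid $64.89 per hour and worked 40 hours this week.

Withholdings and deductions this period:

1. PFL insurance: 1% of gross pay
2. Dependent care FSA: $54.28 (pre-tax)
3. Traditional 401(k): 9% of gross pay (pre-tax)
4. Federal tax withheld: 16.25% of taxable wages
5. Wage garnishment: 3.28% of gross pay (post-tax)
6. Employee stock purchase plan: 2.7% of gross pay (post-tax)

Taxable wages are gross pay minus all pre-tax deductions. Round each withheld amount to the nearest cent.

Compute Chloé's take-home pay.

Gross pay: 40 × $64.89 = $2,595.60
Traditional 401(k): $2,595.60 × 0.09 = $233.60
Dependent care FSA: $54.28
Pre-tax total = $233.60 + $54.28 = $287.88
Taxable wages = $2,595.60 − $287.88 = $2,307.72
Federal tax withheld: $2,307.72 × 0.1625 = $375.00
PFL insurance: $2,595.60 × 0.01 = $25.96
Employee stock purchase plan: $2,595.60 × 0.027 = $70.08
Wage garnishment: $2,595.60 × 0.0328 = $85.14
Total deductions = $233.60 + $54.28 + $375.00 + $25.96 + $70.08 + $85.14 = $844.06
Net pay = $2,595.60 − $844.06 = $1,751.54

$1,751.54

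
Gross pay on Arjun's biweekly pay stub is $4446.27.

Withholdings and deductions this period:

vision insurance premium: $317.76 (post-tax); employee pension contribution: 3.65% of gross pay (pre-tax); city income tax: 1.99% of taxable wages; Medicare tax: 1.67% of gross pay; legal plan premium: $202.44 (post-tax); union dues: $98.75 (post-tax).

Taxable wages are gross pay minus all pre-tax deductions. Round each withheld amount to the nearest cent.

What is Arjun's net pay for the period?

Employee pension contribution: $4446.27 × 0.0365 = $162.29
Taxable wages = $4446.27 − $162.29 = $4283.98
City income tax: $4283.98 × 0.0199 = $85.25
Medicare tax: $4446.27 × 0.0167 = $74.25
Union dues: $98.75
Legal plan premium: $202.44
Vision insurance premium: $317.76
Total deductions = $162.29 + $85.25 + $74.25 + $98.75 + $202.44 + $317.76 = $940.74
Net pay = $4446.27 − $940.74 = $3505.53

$3505.53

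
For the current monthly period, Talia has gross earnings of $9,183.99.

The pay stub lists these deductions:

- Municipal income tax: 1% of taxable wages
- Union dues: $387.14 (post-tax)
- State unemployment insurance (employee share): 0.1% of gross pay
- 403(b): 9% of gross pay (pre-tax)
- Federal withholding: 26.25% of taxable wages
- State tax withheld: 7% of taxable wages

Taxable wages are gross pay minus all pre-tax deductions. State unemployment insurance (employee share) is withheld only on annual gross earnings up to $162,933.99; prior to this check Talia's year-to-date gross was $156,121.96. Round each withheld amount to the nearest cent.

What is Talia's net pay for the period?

403(b): $9,183.99 × 0.09 = $826.56
Taxable wages = $9,183.99 − $826.56 = $8,357.43
Municipal income tax: $8,357.43 × 0.01 = $83.57
State tax withheld: $8,357.43 × 0.07 = $585.02
Federal withholding: $8,357.43 × 0.2625 = $2,193.83
State unemployment insurance (employee share): only $162,933.99 − $156,121.96 = $6,812.03 of this check is subject → $6,812.03 × 0.001 = $6.81
Union dues: $387.14
Total deductions = $826.56 + $83.57 + $585.02 + $2,193.83 + $6.81 + $387.14 = $4,082.93
Net pay = $9,183.99 − $4,082.93 = $5,101.06

$5,101.06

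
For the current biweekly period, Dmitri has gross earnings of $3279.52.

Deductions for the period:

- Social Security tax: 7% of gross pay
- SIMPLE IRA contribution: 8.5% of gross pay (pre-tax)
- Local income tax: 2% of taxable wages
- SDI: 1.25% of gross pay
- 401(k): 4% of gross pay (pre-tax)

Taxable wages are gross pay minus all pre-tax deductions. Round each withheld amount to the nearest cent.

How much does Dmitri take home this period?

$2541.63

401(k): $3279.52 × 0.04 = $131.18
SIMPLE IRA contribution: $3279.52 × 0.085 = $278.76
Pre-tax total = $131.18 + $278.76 = $409.94
Taxable wages = $3279.52 − $409.94 = $2869.58
Local income tax: $2869.58 × 0.02 = $57.39
SDI: $3279.52 × 0.0125 = $40.99
Social Security tax: $3279.52 × 0.07 = $229.57
Total deductions = $131.18 + $278.76 + $57.39 + $40.99 + $229.57 = $737.89
Net pay = $3279.52 − $737.89 = $2541.63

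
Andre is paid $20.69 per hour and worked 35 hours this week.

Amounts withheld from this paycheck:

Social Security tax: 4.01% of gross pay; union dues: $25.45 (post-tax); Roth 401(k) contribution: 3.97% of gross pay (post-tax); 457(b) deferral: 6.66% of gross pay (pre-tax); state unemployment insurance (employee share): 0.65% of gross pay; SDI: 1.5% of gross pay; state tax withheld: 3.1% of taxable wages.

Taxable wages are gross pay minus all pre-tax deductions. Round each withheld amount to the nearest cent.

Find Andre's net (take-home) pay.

$556.16

Gross pay: 35 × $20.69 = $724.15
457(b) deferral: $724.15 × 0.0666 = $48.23
Taxable wages = $724.15 − $48.23 = $675.92
State tax withheld: $675.92 × 0.031 = $20.95
State unemployment insurance (employee share): $724.15 × 0.0065 = $4.71
Social Security tax: $724.15 × 0.0401 = $29.04
SDI: $724.15 × 0.015 = $10.86
Roth 401(k) contribution: $724.15 × 0.0397 = $28.75
Union dues: $25.45
Total deductions = $48.23 + $20.95 + $4.71 + $29.04 + $10.86 + $28.75 + $25.45 = $167.99
Net pay = $724.15 − $167.99 = $556.16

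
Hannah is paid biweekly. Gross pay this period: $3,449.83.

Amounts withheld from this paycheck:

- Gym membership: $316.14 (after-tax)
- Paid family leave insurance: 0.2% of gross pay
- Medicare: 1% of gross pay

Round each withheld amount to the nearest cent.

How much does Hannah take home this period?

Paid family leave insurance: $3,449.83 × 0.002 = $6.90
Medicare: $3,449.83 × 0.01 = $34.50
Gym membership: $316.14
Total deductions = $6.90 + $34.50 + $316.14 = $357.54
Net pay = $3,449.83 − $357.54 = $3,092.29

$3,092.29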